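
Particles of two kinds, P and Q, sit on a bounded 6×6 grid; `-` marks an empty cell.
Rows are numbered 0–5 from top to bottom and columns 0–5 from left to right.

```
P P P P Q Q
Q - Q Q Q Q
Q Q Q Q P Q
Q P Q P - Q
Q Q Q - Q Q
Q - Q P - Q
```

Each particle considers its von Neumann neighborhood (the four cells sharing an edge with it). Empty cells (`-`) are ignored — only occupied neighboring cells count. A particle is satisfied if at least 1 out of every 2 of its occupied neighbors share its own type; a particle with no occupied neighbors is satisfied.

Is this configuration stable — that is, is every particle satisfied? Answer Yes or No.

Row 0: (0,0)P 1/2 ✓ · (0,1)P 2/2 ✓ · (0,2)P 2/3 ✓ · (0,3)P 1/3 ✗ · (0,4)Q 2/3 ✓ · (0,5)Q 2/2 ✓
Row 1: (1,0)Q 1/2 ✓ · (1,2)Q 2/3 ✓ · (1,3)Q 3/4 ✓ · (1,4)Q 3/4 ✓ · (1,5)Q 3/3 ✓
Row 2: (2,0)Q 3/3 ✓ · (2,1)Q 2/3 ✓ · (2,2)Q 4/4 ✓ · (2,3)Q 2/4 ✓ · (2,4)P 0/3 ✗ · (2,5)Q 2/3 ✓
Row 3: (3,0)Q 2/3 ✓ · (3,1)P 0/4 ✗ · (3,2)Q 2/4 ✓ · (3,3)P 0/2 ✗ · (3,5)Q 2/2 ✓
Row 4: (4,0)Q 3/3 ✓ · (4,1)Q 2/3 ✓ · (4,2)Q 3/3 ✓ · (4,4)Q 1/1 ✓ · (4,5)Q 3/3 ✓
Row 5: (5,0)Q 1/1 ✓ · (5,2)Q 1/2 ✓ · (5,3)P 0/1 ✗ · (5,5)Q 1/1 ✓
For instance (0,3) has only 1/3 same-type neighbors, below 1/2.

No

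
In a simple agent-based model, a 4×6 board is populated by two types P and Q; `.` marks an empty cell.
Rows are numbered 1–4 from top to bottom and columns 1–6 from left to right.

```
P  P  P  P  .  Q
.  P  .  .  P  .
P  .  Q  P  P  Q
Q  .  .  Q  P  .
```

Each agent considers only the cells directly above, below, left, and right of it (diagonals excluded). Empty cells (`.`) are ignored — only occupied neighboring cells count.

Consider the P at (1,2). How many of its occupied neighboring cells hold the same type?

Occupied neighbors of (1,2): (2,2)=P, (1,1)=P, (1,3)=P.
Same type (P): 3 of 3.

3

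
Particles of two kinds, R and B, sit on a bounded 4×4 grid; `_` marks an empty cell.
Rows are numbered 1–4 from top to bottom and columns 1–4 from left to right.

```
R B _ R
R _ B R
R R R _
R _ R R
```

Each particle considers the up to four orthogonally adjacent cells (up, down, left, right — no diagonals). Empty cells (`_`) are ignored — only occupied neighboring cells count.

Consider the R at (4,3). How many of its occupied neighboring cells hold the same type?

Occupied neighbors of (4,3): (3,3)=R, (4,4)=R.
Same type (R): 2 of 2.

2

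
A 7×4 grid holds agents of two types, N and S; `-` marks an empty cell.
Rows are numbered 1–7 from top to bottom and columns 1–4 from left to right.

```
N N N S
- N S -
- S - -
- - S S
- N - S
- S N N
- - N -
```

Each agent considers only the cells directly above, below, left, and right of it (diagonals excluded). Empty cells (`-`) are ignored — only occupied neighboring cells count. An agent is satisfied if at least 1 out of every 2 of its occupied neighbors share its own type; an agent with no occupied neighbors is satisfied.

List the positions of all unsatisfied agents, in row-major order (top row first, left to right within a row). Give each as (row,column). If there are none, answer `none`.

(1,1)N 1/1 ✓
(1,2)N 3/3 ✓
(1,3)N 1/3 ✗
(1,4)S 0/1 ✗
(2,2)N 1/3 ✗
(2,3)S 0/2 ✗
(3,2)S 0/1 ✗
(4,3)S 1/1 ✓
(4,4)S 2/2 ✓
(5,2)N 0/1 ✗
(5,4)S 1/2 ✓
(6,2)S 0/2 ✗
(6,3)N 2/3 ✓
(6,4)N 1/2 ✓
(7,3)N 1/1 ✓

(1,3), (1,4), (2,2), (2,3), (3,2), (5,2), (6,2)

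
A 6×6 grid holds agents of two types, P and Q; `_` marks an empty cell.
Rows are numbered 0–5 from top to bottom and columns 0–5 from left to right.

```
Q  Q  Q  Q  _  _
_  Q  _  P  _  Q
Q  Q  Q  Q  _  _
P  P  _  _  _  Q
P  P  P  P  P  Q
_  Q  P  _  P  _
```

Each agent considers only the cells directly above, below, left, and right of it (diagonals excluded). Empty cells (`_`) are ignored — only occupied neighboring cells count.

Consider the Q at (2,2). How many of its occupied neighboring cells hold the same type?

Occupied neighbors of (2,2): (2,1)=Q, (2,3)=Q.
Same type (Q): 2 of 2.

2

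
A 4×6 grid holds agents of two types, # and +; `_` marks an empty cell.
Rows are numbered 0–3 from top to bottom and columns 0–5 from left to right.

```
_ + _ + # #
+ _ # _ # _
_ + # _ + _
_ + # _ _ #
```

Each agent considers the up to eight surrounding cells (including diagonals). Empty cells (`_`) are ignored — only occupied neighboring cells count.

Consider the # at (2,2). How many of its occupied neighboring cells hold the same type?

2

Occupied neighbors of (2,2): (1,2)=#, (2,1)=+, (3,1)=+, (3,2)=#.
Same type (#): 2 of 4.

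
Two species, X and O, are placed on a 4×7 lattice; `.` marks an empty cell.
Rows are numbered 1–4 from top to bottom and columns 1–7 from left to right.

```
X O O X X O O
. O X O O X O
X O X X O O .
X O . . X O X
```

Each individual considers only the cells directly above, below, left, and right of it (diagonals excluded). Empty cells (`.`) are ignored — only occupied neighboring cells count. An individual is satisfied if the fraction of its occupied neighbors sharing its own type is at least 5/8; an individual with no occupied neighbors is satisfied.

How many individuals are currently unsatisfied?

19

(1,1)X 0/1 ✗
(1,2)O 2/3 ✓
(1,3)O 1/3 ✗
(1,4)X 1/3 ✗
(1,5)X 1/3 ✗
(1,6)O 1/3 ✗
(1,7)O 2/2 ✓
(2,2)O 2/3 ✓
(2,3)X 1/4 ✗
(2,4)O 1/4 ✗
(2,5)O 2/4 ✗
(2,6)X 0/4 ✗
(2,7)O 1/2 ✗
(3,1)X 1/2 ✗
(3,2)O 2/4 ✗
(3,3)X 2/3 ✓
(3,4)X 1/3 ✗
(3,5)O 2/4 ✗
(3,6)O 2/3 ✓
(4,1)X 1/2 ✗
(4,2)O 1/2 ✗
(4,5)X 0/2 ✗
(4,6)O 1/3 ✗
(4,7)X 0/1 ✗
Unsatisfied: (1,1), (1,3), (1,4), (1,5), (1,6), (2,3), (2,4), (2,5), (2,6), (2,7), (3,1), (3,2), (3,4), (3,5), (4,1), (4,2), (4,5), (4,6), (4,7) — 19 in total.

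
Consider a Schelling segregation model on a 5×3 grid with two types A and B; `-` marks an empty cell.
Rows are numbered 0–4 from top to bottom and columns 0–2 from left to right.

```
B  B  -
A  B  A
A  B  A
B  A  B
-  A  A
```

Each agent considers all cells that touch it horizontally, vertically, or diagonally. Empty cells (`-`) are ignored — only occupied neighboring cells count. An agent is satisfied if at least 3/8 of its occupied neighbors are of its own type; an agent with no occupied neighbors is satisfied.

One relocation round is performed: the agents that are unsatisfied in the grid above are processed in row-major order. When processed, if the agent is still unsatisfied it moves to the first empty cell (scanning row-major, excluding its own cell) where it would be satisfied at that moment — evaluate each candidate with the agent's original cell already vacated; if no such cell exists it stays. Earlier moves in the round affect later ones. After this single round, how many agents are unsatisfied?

3

Initially unsatisfied (in order): (1,0), (1,2), (3,0), (3,2).
  (1,0) → (4,0).
  (1,2): no empty cell satisfies it; stays.
  (3,0) → (0,2).
  (3,2) → (1,0).
Resulting grid:
B B B
B B A
A B A
- A -
A A A
Unsatisfied now: (1,2), (2,0), (2,1).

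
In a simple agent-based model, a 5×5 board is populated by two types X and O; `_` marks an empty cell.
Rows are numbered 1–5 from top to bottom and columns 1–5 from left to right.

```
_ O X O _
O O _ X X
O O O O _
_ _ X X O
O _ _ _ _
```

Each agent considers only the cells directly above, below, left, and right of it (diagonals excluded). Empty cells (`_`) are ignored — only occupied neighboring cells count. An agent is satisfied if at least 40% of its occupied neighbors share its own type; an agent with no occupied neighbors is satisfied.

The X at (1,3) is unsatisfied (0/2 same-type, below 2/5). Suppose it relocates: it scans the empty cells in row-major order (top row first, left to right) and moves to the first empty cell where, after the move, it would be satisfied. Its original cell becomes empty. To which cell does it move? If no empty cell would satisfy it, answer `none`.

Vacating (1,3). Empty cells in order:
  (1,1): 0/2 same-type → still unsatisfied.
  (1,5): 1/2 same-type → satisfied — stop here.

(1,5)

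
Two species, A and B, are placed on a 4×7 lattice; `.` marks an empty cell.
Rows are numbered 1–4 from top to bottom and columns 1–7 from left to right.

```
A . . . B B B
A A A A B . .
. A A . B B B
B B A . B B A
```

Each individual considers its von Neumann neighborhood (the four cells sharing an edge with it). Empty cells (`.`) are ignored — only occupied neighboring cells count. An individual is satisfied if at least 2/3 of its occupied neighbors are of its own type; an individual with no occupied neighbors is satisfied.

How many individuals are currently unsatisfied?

5

(1,1)A 1/1 satisfied
(1,5)B 2/2 satisfied
(1,6)B 2/2 satisfied
(1,7)B 1/1 satisfied
(2,1)A 2/2 satisfied
(2,2)A 3/3 satisfied
(2,3)A 3/3 satisfied
(2,4)A 1/2 not
(2,5)B 2/3 satisfied
(3,2)A 2/3 satisfied
(3,3)A 3/3 satisfied
(3,5)B 3/3 satisfied
(3,6)B 3/3 satisfied
(3,7)B 1/2 not
(4,1)B 1/1 satisfied
(4,2)B 1/3 not
(4,3)A 1/2 not
(4,5)B 2/2 satisfied
(4,6)B 2/3 satisfied
(4,7)A 0/2 not
Unsatisfied: (2,4), (3,7), (4,2), (4,3), (4,7) — 5 in total.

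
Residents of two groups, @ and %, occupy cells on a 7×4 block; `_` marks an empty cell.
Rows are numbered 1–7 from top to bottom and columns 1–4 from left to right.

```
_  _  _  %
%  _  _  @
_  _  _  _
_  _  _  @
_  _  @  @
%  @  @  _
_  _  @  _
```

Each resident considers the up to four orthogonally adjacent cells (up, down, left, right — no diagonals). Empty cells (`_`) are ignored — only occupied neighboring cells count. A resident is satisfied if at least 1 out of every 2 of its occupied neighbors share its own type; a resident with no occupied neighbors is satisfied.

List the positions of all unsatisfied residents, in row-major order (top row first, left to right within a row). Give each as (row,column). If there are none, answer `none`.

(1,4)% 0/1 not
(2,1)% 0/0 satisfied
(2,4)@ 0/1 not
(4,4)@ 1/1 satisfied
(5,3)@ 2/2 satisfied
(5,4)@ 2/2 satisfied
(6,1)% 0/1 not
(6,2)@ 1/2 satisfied
(6,3)@ 3/3 satisfied
(7,3)@ 1/1 satisfied

(1,4), (2,4), (6,1)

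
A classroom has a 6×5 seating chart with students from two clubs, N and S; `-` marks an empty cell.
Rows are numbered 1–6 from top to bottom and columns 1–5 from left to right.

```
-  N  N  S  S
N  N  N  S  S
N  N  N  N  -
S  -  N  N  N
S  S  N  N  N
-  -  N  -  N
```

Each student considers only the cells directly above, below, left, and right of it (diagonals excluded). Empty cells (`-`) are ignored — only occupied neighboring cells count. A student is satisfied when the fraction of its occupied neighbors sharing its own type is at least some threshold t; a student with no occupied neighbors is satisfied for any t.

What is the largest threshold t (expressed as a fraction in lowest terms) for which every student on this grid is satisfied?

Row 1: (1,2)N 2/2 · (1,3)N 2/3 · (1,4)S 2/3 · (1,5)S 2/2
Row 2: (2,1)N 2/2 · (2,2)N 4/4 · (2,3)N 3/4 · (2,4)S 2/4 · (2,5)S 2/2
Row 3: (3,1)N 2/3 · (3,2)N 3/3 · (3,3)N 4/4 · (3,4)N 2/3
Row 4: (4,1)S 1/2 · (4,3)N 3/3 · (4,4)N 4/4 · (4,5)N 2/2
Row 5: (5,1)S 2/2 · (5,2)S 1/2 · (5,3)N 3/4 · (5,4)N 3/3 · (5,5)N 3/3
Row 6: (6,3)N 1/1 · (6,5)N 1/1
The smallest same-type fraction is 2/4 at (2,4), which reduces to 1/2. Any threshold above that leaves this student unsatisfied.

1/2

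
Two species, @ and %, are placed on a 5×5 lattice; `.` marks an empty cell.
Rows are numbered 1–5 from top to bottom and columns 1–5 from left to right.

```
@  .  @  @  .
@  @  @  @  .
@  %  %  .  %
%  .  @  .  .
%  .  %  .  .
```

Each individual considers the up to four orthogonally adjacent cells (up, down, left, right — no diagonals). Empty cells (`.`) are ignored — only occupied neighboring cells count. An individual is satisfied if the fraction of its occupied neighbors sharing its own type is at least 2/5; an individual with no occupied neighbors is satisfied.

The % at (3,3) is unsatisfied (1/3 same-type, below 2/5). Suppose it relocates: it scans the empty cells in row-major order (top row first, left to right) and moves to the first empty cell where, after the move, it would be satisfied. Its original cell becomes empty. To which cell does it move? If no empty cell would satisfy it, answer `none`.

Vacating (3,3). Empty cells in order:
  (1,2): 0/3 same-type → still unsatisfied.
  (1,5): 0/1 same-type → still unsatisfied.
  (2,5): 1/2 same-type → satisfied — stop here.

(2,5)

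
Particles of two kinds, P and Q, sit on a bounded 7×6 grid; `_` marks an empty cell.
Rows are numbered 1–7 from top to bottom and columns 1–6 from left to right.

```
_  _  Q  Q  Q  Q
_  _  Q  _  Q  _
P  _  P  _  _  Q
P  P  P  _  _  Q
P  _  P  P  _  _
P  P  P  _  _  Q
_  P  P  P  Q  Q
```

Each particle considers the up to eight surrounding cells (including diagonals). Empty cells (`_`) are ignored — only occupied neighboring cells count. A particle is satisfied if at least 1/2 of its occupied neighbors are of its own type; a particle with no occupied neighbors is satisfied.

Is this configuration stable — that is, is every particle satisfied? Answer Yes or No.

Yes

Row 1: (1,3)Q 2/2 ✓ · (1,4)Q 4/4 ✓ · (1,5)Q 3/3 ✓ · (1,6)Q 2/2 ✓
Row 2: (2,3)Q 2/3 ✓ · (2,5)Q 4/4 ✓
Row 3: (3,1)P 2/2 ✓ · (3,3)P 2/3 ✓ · (3,6)Q 2/2 ✓
Row 4: (4,1)P 3/3 ✓ · (4,2)P 6/6 ✓ · (4,3)P 4/4 ✓ · (4,6)Q 1/1 ✓
Row 5: (5,1)P 4/4 ✓ · (5,3)P 5/5 ✓ · (5,4)P 3/3 ✓
Row 6: (6,1)P 3/3 ✓ · (6,2)P 6/6 ✓ · (6,3)P 6/6 ✓ · (6,6)Q 2/2 ✓
Row 7: (7,2)P 4/4 ✓ · (7,3)P 4/4 ✓ · (7,4)P 2/3 ✓ · (7,5)Q 2/3 ✓ · (7,6)Q 2/2 ✓
All meet the threshold, so the configuration is stable.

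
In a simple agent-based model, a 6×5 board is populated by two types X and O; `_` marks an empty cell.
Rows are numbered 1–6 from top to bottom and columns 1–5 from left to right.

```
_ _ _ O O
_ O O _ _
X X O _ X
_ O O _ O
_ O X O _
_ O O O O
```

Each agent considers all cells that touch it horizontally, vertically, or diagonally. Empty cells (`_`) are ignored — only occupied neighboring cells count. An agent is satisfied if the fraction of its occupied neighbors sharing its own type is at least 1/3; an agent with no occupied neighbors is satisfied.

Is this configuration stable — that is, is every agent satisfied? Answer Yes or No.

No

Row 1: (1,4)O 2/2 satisfied · (1,5)O 1/1 satisfied
Row 2: (2,2)O 2/4 satisfied · (2,3)O 3/4 satisfied
Row 3: (3,1)X 1/3 satisfied · (3,2)X 1/6 not · (3,3)O 4/5 satisfied · (3,5)X 0/1 not
Row 4: (4,2)O 3/6 satisfied · (4,3)O 4/6 satisfied · (4,5)O 1/2 satisfied
Row 5: (5,2)O 4/5 satisfied · (5,3)X 0/7 not · (5,4)O 5/6 satisfied
Row 6: (6,2)O 2/3 satisfied · (6,3)O 4/5 satisfied · (6,4)O 3/4 satisfied · (6,5)O 2/2 satisfied
For instance (3,2) has only 1/6 same-type neighbors, below 1/3.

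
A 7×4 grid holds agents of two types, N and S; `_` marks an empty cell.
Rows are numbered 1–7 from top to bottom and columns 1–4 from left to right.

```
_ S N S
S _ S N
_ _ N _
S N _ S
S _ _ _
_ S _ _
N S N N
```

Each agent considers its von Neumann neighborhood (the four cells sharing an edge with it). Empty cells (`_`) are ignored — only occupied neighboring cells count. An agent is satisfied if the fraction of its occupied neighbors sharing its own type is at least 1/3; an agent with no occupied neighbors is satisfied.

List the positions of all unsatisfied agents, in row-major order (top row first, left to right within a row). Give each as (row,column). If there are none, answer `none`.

(1,2)S 0/1 ✗
(1,3)N 0/3 ✗
(1,4)S 0/2 ✗
(2,1)S 0/0 ✓
(2,3)S 0/3 ✗
(2,4)N 0/2 ✗
(3,3)N 0/1 ✗
(4,1)S 1/2 ✓
(4,2)N 0/1 ✗
(4,4)S 0/0 ✓
(5,1)S 1/1 ✓
(6,2)S 1/1 ✓
(7,1)N 0/1 ✗
(7,2)S 1/3 ✓
(7,3)N 1/2 ✓
(7,4)N 1/1 ✓

(1,2), (1,3), (1,4), (2,3), (2,4), (3,3), (4,2), (7,1)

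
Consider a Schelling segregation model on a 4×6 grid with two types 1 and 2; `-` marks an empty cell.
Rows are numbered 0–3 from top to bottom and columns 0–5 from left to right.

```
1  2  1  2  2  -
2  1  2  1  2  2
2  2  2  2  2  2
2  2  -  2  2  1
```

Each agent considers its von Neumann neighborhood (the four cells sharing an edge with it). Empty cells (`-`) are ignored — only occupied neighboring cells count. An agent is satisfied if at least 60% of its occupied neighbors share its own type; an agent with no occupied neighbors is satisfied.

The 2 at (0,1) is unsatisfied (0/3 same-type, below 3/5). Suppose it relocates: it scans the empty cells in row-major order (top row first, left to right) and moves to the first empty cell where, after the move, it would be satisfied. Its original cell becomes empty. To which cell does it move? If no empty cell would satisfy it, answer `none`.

Vacating (0,1). Empty cells in order:
  (0,5): 2/2 same-type → satisfied — stop here.

(0,5)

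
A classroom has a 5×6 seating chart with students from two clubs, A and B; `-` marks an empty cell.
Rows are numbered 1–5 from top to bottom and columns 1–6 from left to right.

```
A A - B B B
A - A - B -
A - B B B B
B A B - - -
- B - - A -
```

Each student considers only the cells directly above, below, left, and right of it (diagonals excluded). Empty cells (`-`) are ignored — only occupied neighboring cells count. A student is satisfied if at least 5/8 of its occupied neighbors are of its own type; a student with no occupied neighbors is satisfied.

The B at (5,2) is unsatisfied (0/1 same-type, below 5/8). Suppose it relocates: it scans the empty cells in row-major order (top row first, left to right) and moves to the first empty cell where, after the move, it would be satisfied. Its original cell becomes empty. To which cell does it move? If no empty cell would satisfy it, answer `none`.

Vacating (5,2). Empty cells in order:
  (1,3): 1/3 same-type → still unsatisfied.
  (2,2): 0/3 same-type → still unsatisfied.
  (2,4): 3/4 same-type → satisfied — stop here.

(2,4)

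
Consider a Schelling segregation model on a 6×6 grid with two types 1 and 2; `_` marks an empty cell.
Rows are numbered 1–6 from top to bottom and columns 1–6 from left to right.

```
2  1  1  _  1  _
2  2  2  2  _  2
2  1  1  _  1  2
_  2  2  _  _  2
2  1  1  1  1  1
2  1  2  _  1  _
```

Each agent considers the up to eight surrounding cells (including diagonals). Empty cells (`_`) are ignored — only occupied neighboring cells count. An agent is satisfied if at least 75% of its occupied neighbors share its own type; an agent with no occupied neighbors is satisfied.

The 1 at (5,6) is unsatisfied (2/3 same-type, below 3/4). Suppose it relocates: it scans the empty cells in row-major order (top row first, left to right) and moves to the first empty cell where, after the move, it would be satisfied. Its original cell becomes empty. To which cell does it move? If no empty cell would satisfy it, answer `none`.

(4,4)

Vacating (5,6). Empty cells in order:
  (1,4): 2/4 same-type → still unsatisfied.
  (1,6): 1/2 same-type → still unsatisfied.
  (2,5): 2/5 same-type → still unsatisfied.
  (3,4): 2/5 same-type → still unsatisfied.
  (4,1): 2/5 same-type → still unsatisfied.
  (4,4): 5/6 same-type → satisfied — stop here.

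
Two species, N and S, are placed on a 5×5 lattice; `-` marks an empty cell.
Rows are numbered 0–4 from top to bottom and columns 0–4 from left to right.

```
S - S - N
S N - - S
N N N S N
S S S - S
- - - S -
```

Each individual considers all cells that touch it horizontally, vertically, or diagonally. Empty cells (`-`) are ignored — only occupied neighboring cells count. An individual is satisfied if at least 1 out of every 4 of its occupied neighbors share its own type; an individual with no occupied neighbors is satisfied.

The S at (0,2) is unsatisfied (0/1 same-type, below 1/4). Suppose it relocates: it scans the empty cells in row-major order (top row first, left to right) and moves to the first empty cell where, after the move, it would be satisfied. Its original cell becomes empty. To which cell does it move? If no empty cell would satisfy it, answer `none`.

(0,1)

Vacating (0,2). Empty cells in order:
  (0,1): 2/3 same-type → satisfied — stop here.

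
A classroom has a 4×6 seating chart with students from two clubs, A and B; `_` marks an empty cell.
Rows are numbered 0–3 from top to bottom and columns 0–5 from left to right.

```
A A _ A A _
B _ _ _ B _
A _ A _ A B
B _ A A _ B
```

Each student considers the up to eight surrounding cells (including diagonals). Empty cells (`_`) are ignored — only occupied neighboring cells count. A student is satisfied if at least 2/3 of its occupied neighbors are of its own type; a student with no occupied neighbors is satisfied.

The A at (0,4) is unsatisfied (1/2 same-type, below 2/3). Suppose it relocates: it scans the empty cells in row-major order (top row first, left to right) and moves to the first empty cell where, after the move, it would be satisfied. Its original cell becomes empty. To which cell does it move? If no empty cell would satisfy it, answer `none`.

(0,2)

Vacating (0,4). Empty cells in order:
  (0,2): 2/2 same-type → satisfied — stop here.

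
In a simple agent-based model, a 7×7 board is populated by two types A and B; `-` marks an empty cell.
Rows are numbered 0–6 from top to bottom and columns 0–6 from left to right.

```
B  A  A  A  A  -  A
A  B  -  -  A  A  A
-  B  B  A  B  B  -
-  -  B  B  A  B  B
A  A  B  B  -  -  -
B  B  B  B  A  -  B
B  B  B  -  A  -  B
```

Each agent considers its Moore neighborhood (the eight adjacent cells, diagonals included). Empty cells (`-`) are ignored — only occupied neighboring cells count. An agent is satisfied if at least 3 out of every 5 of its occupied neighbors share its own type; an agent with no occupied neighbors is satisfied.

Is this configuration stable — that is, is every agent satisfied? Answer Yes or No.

(0,0)B 1/3 ✗
(0,1)A 2/4 ✗
(0,2)A 2/3 ✓
(0,3)A 3/3 ✓
(0,4)A 3/3 ✓
(0,6)A 2/2 ✓
(1,0)A 1/4 ✗
(1,1)B 3/6 ✗
(1,4)A 4/6 ✓
(1,5)A 4/6 ✓
(1,6)A 2/3 ✓
(2,1)B 3/4 ✓
(2,2)B 4/5 ✓
(2,3)A 2/6 ✗
(2,4)B 3/7 ✗
(2,5)B 3/7 ✗
(3,2)B 5/7 ✓
(3,3)B 5/7 ✓
(3,4)A 1/6 ✗
(3,5)B 3/4 ✓
(3,6)B 2/2 ✓
(4,0)A 1/3 ✗
(4,1)A 1/6 ✗
(4,2)B 6/7 ✓
(4,3)B 5/7 ✓
(5,0)B 3/5 ✓
(5,1)B 6/8 ✓
(5,2)B 6/7 ✓
(5,3)B 4/6 ✓
(5,4)A 1/3 ✗
(5,6)B 1/1 ✓
(6,0)B 3/3 ✓
(6,1)B 5/5 ✓
(6,2)B 4/4 ✓
(6,4)A 1/2 ✗
(6,6)B 1/1 ✓
For instance (0,0) has only 1/3 same-type neighbors, below 3/5.

No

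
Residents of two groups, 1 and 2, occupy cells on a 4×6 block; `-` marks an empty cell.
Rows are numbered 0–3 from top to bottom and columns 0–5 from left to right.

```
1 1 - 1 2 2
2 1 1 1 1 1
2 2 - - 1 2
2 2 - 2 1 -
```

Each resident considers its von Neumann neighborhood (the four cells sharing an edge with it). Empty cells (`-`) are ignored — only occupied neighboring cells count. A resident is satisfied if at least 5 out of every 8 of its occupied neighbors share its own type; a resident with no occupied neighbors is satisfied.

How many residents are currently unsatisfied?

10

(0,0)1 1/2 not
(0,1)1 2/2 satisfied
(0,3)1 1/2 not
(0,4)2 1/3 not
(0,5)2 1/2 not
(1,0)2 1/3 not
(1,1)1 2/4 not
(1,2)1 2/2 satisfied
(1,3)1 3/3 satisfied
(1,4)1 3/4 satisfied
(1,5)1 1/3 not
(2,0)2 3/3 satisfied
(2,1)2 2/3 satisfied
(2,4)1 2/3 satisfied
(2,5)2 0/2 not
(3,0)2 2/2 satisfied
(3,1)2 2/2 satisfied
(3,3)2 0/1 not
(3,4)1 1/2 not
Unsatisfied: (0,0), (0,3), (0,4), (0,5), (1,0), (1,1), (1,5), (2,5), (3,3), (3,4) — 10 in total.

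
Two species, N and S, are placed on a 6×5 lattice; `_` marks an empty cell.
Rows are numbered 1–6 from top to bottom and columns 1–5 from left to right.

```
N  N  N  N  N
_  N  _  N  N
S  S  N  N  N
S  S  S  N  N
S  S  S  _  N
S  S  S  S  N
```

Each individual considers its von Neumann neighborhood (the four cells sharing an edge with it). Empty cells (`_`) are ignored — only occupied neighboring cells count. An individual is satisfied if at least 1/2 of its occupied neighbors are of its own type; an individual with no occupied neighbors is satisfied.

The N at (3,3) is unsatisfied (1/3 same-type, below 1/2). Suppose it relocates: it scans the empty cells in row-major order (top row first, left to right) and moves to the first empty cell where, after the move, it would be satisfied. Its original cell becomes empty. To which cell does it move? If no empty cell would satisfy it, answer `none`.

Vacating (3,3). Empty cells in order:
  (2,1): 2/3 same-type → satisfied — stop here.

(2,1)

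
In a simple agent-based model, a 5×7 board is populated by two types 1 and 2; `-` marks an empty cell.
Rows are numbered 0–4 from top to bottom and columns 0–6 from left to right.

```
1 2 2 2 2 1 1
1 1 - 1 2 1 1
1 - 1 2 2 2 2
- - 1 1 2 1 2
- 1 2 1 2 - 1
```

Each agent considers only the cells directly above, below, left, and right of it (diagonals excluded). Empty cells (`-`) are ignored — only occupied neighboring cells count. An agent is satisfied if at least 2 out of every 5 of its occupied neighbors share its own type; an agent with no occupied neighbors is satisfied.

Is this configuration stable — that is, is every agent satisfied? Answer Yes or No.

(0,0)1 1/2 satisfied
(0,1)2 1/3 not
(0,2)2 2/2 satisfied
(0,3)2 2/3 satisfied
(0,4)2 2/3 satisfied
(0,5)1 2/3 satisfied
(0,6)1 2/2 satisfied
(1,0)1 3/3 satisfied
(1,1)1 1/2 satisfied
(1,3)1 0/3 not
(1,4)2 2/4 satisfied
(1,5)1 2/4 satisfied
(1,6)1 2/3 satisfied
(2,0)1 1/1 satisfied
(2,2)1 1/2 satisfied
(2,3)2 1/4 not
(2,4)2 4/4 satisfied
(2,5)2 2/4 satisfied
(2,6)2 2/3 satisfied
(3,2)1 2/3 satisfied
(3,3)1 2/4 satisfied
(3,4)2 2/4 satisfied
(3,5)1 0/3 not
(3,6)2 1/3 not
(4,1)1 0/1 not
(4,2)2 0/3 not
(4,3)1 1/3 not
(4,4)2 1/2 satisfied
(4,6)1 0/1 not
For instance (0,1) has only 1/3 same-type neighbors, below 2/5.

No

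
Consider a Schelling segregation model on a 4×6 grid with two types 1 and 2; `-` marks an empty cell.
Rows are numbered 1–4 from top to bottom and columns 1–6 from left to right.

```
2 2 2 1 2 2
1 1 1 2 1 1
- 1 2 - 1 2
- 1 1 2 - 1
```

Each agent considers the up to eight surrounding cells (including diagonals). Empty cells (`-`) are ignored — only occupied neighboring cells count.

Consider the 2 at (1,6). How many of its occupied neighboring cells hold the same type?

Occupied neighbors of (1,6): (1,5)=2, (2,5)=1, (2,6)=1.
Same type (2): 1 of 3.

1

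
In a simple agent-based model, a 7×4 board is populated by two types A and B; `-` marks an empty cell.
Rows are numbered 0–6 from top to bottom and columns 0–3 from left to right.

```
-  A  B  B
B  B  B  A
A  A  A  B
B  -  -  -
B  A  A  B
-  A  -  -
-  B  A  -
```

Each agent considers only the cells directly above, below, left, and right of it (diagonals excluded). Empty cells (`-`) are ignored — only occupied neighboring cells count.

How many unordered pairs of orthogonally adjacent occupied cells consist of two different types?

Scan each occupied cell's neighbors to the right and below so each pair is counted once.
Row 0: A(0,1)–B(0,2)≠ A(0,1)–B(1,1)≠ B(0,2)–B(0,3)= B(0,2)–B(1,2)= B(0,3)–A(1,3)≠  → 3/5 unlike.
Row 1: B(1,0)–B(1,1)= B(1,0)–A(2,0)≠ B(1,1)–B(1,2)= B(1,1)–A(2,1)≠ B(1,2)–A(1,3)≠ B(1,2)–A(2,2)≠ A(1,3)–B(2,3)≠  → 5/7 unlike.
Row 2: A(2,0)–A(2,1)= A(2,0)–B(3,0)≠ A(2,1)–A(2,2)= A(2,2)–B(2,3)≠  → 2/4 unlike.
Row 3: B(3,0)–B(4,0)=  → 0/1 unlike.
Row 4: B(4,0)–A(4,1)≠ A(4,1)–A(4,2)= A(4,1)–A(5,1)= A(4,2)–B(4,3)≠  → 2/4 unlike.
Row 5: A(5,1)–B(6,1)≠  → 1/1 unlike.
Row 6: B(6,1)–A(6,2)≠  → 1/1 unlike.
Total adjacent occupied pairs: 23; unlike-type pairs: 14.

14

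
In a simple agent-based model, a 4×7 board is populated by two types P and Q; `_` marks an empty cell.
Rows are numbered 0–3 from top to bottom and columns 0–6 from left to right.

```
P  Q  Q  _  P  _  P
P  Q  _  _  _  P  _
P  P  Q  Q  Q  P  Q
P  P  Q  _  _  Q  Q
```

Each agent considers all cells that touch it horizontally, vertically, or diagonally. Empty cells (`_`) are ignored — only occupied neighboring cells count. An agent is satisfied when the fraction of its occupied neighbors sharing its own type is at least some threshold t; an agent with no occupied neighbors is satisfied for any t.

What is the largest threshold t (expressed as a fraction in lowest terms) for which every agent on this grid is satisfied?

1/5

Row 0: (0,0)P 1/3 · (0,1)Q 2/4 · (0,2)Q 2/2 · (0,4)P 1/1 · (0,6)P 1/1
Row 1: (1,0)P 3/5 · (1,1)Q 3/7 · (1,5)P 3/5
Row 2: (2,0)P 4/5 · (2,1)P 4/7 · (2,2)Q 3/5 · (2,3)Q 3/3 · (2,4)Q 2/4 · (2,5)P 1/5 · (2,6)Q 2/4
Row 3: (3,0)P 3/3 · (3,1)P 3/5 · (3,2)Q 2/4 · (3,5)Q 3/4 · (3,6)Q 2/3
The smallest same-type fraction is 1/5 at (2,5), which reduces to 1/5. Any threshold above that leaves this agent unsatisfied.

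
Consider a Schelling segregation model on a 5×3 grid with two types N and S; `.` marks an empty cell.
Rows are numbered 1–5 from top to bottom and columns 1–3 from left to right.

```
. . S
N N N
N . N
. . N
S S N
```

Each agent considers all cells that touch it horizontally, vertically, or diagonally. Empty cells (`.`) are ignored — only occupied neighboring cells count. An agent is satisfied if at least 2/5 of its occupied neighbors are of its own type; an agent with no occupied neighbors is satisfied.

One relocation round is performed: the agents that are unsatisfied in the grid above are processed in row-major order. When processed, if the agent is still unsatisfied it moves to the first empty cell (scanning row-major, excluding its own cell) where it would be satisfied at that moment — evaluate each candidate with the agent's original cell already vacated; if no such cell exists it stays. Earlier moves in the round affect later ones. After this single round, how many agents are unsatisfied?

0

Initially unsatisfied (in order): (1,3), (5,2).
  (1,3) → (4,1).
  (5,2): now satisfied by earlier moves; stays.
Resulting grid:
. . .
N N N
N . N
S . N
S S N
All satisfied now.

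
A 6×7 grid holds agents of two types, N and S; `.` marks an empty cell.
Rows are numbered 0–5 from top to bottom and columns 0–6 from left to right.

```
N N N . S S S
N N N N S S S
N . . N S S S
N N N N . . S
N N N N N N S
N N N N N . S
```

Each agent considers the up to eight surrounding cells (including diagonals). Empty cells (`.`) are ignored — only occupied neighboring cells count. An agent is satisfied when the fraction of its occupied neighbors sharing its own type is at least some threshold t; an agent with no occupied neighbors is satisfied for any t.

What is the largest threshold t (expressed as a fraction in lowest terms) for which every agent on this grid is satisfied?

2/5

(0,0)N 3/3
(0,1)N 5/5
(0,2)N 4/4
(0,4)S 3/4
(0,5)S 5/5
(0,6)S 3/3
(1,0)N 4/4
(1,1)N 6/6
(1,2)N 5/5
(1,3)N 3/6
(1,4)S 5/7
(1,5)S 8/8
(1,6)S 5/5
(2,0)N 4/4
(2,3)N 4/6
(2,4)S 3/6
(2,5)S 6/6
(2,6)S 4/4
(3,0)N 4/4
(3,1)N 6/6
(3,2)N 6/6
(3,3)N 5/6
(3,6)S 3/4
(4,0)N 5/5
(4,1)N 8/8
(4,2)N 8/8
(4,3)N 7/7
(4,4)N 5/5
(4,5)N 2/5
(4,6)S 2/3
(5,0)N 3/3
(5,1)N 5/5
(5,2)N 5/5
(5,3)N 5/5
(5,4)N 4/4
(5,6)S 1/2
The smallest same-type fraction is 2/5 at (4,5), which reduces to 2/5. Any threshold above that leaves this agent unsatisfied.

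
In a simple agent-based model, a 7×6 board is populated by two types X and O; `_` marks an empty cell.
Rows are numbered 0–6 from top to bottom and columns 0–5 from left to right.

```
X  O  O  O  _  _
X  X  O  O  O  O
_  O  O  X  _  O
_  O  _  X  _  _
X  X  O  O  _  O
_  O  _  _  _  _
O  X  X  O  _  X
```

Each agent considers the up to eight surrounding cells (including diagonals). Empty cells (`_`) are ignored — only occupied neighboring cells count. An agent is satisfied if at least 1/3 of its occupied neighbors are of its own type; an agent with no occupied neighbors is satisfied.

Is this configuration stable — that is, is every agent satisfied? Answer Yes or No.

Row 0: (0,0)X 2/3 ok · (0,1)O 2/5 ok · (0,2)O 4/5 ok · (0,3)O 4/4 ok
Row 1: (1,0)X 2/4 ok · (1,1)X 2/7 unhappy · (1,2)O 6/8 ok · (1,3)O 5/6 ok · (1,4)O 4/5 ok · (1,5)O 2/2 ok
Row 2: (2,1)O 3/5 ok · (2,2)O 4/7 ok · (2,3)X 1/5 unhappy · (2,5)O 2/2 ok
Row 3: (3,1)O 3/5 ok · (3,3)X 1/4 unhappy
Row 4: (4,0)X 1/3 ok · (4,1)X 1/4 unhappy · (4,2)O 3/5 ok · (4,3)O 1/2 ok · (4,5)O 0/0 ok
Row 5: (5,1)O 2/6 ok
Row 6: (6,0)O 1/2 ok · (6,1)X 1/3 ok · (6,2)X 1/3 ok · (6,3)O 0/1 unhappy · (6,5)X 0/0 ok
For instance (1,1) has only 2/7 same-type neighbors, below 1/3.

No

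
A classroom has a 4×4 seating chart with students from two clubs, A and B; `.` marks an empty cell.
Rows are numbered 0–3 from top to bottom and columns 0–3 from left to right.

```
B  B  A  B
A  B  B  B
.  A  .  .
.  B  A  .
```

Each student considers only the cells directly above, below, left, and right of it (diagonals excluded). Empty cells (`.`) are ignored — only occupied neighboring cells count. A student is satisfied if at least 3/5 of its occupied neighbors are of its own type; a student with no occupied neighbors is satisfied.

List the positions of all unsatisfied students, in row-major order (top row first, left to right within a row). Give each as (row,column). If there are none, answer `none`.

(0,0), (0,2), (0,3), (1,0), (1,1), (2,1), (3,1), (3,2)

(0,0)B 1/2 ✗
(0,1)B 2/3 ✓
(0,2)A 0/3 ✗
(0,3)B 1/2 ✗
(1,0)A 0/2 ✗
(1,1)B 2/4 ✗
(1,2)B 2/3 ✓
(1,3)B 2/2 ✓
(2,1)A 0/2 ✗
(3,1)B 0/2 ✗
(3,2)A 0/1 ✗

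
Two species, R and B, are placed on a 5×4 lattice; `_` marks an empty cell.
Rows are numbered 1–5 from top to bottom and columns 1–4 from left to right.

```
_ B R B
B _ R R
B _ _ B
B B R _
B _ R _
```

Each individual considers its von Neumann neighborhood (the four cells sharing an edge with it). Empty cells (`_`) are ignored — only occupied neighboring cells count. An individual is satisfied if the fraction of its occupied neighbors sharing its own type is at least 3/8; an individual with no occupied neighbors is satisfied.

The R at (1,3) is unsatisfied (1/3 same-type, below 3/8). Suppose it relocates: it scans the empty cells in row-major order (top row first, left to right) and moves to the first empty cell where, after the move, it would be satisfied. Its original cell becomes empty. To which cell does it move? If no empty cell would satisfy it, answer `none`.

Vacating (1,3). Empty cells in order:
  (1,1): 0/2 same-type → still unsatisfied.
  (2,2): 1/3 same-type → still unsatisfied.
  (3,2): 0/2 same-type → still unsatisfied.
  (3,3): 2/3 same-type → satisfied — stop here.

(3,3)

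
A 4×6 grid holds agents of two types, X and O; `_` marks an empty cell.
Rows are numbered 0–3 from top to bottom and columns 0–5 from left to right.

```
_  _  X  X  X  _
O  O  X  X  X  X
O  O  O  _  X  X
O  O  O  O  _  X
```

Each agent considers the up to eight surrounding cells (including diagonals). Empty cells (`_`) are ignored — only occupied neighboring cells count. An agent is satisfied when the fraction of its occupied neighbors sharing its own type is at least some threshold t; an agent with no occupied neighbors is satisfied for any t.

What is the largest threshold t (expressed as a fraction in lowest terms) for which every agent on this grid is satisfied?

Row 0: (0,2)X 3/4 · (0,3)X 5/5 · (0,4)X 4/4
Row 1: (1,0)O 3/3 · (1,1)O 4/6 · (1,2)X 3/6 · (1,3)X 6/7 · (1,4)X 6/6 · (1,5)X 4/4
Row 2: (2,0)O 5/5 · (2,1)O 7/8 · (2,2)O 5/7 · (2,4)X 5/6 · (2,5)X 4/4
Row 3: (3,0)O 3/3 · (3,1)O 5/5 · (3,2)O 4/4 · (3,3)O 2/3 · (3,5)X 2/2
The smallest same-type fraction is 3/6 at (1,2), which reduces to 1/2. Any threshold above that leaves this agent unsatisfied.

1/2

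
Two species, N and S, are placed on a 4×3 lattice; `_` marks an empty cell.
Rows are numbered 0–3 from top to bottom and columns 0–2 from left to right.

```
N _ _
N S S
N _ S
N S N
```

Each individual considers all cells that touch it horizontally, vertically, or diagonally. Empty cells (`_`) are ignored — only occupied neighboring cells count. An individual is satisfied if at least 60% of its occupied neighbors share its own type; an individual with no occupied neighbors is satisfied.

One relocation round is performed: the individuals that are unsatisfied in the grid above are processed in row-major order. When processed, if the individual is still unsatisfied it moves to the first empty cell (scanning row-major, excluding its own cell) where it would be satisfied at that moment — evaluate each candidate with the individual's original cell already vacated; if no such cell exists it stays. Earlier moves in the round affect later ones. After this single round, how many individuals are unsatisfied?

3

Initially unsatisfied (in order): (0,0), (1,1), (2,0), (3,0), (3,1), (3,2).
  (0,0): no empty cell satisfies it; stays.
  (1,1) → (0,2).
  (2,0): now satisfied by earlier moves; stays.
  (3,0): no empty cell satisfies it; stays.
  (3,1): no empty cell satisfies it; stays.
  (3,2): no empty cell satisfies it; stays.
Resulting grid:
N _ S
N _ S
N _ S
N S N
Unsatisfied now: (3,0), (3,1), (3,2).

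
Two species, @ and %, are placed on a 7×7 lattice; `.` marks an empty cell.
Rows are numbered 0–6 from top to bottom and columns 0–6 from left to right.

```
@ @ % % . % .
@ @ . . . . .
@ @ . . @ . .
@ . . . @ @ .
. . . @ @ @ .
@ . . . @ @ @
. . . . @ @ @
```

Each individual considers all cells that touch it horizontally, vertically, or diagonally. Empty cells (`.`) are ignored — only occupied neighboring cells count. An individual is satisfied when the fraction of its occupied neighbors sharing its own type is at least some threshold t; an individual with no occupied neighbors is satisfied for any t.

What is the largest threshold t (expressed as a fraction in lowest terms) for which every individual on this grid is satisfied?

(0,0)@ 3/3
(0,1)@ 3/4
(0,2)% 1/3
(0,3)% 1/1
(0,5)% — no occupied neighbors
(1,0)@ 5/5
(1,1)@ 5/6
(2,0)@ 4/4
(2,1)@ 4/4
(2,4)@ 2/2
(3,0)@ 2/2
(3,4)@ 5/5
(3,5)@ 4/4
(4,3)@ 3/3
(4,4)@ 6/6
(4,5)@ 6/6
(5,0)@ — no occupied neighbors
(5,4)@ 6/6
(5,5)@ 7/7
(5,6)@ 4/4
(6,4)@ 3/3
(6,5)@ 5/5
(6,6)@ 3/3
The smallest same-type fraction is 1/3 at (0,2), which reduces to 1/3. Any threshold above that leaves this individual unsatisfied.

1/3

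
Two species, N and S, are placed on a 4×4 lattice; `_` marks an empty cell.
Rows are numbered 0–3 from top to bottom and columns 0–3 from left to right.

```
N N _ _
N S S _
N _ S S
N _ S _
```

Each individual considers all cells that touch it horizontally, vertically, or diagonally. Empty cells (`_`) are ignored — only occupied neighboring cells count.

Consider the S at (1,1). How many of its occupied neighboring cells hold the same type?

Occupied neighbors of (1,1): (0,0)=N, (0,1)=N, (1,0)=N, (1,2)=S, (2,0)=N, (2,2)=S.
Same type (S): 2 of 6.

2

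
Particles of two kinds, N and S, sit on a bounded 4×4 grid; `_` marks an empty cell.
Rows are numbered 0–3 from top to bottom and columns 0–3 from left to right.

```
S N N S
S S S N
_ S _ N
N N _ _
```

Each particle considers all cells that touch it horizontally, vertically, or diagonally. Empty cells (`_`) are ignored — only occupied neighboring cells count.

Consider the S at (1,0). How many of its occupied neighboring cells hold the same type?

Occupied neighbors of (1,0): (0,0)=S, (0,1)=N, (1,1)=S, (2,1)=S.
Same type (S): 3 of 4.

3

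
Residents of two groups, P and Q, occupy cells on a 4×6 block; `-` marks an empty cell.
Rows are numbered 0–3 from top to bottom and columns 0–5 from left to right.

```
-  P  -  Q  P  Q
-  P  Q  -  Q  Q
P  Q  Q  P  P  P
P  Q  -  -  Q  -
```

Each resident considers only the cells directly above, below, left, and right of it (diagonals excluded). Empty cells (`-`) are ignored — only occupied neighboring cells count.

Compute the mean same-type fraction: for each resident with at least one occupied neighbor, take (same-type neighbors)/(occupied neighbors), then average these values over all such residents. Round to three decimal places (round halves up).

(0,1)P 1/1
(0,3)Q 0/1
(0,4)P 0/3
(0,5)Q 1/2
(1,1)P 1/3
(1,2)Q 1/2
(1,4)Q 1/3
(1,5)Q 2/3
(2,0)P 1/2
(2,1)Q 2/4
(2,2)Q 2/3
(2,3)P 1/2
(2,4)P 2/4
(2,5)P 1/2
(3,0)P 1/2
(3,1)Q 1/2
(3,4)Q 0/1
Sum over 17 residents: 1/1 + 0/1 + 0/3 + 1/2 + 1/3 + 1/2 + 1/3 + 2/3 + 1/2 + 2/4 + 2/3 + 1/2 + 2/4 + 1/2 + 1/2 + 1/2 + 0/1 = 15/2; mean = 15/2 ÷ 17 = 15/34 = 0.441176… → 0.441.

0.441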